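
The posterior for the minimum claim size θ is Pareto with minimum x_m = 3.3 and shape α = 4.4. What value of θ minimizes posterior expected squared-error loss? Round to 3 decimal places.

The Pareto density is strictly decreasing on [x_m, ∞), so the mode is x_m = 3.300.
Mean = α·x_m/(α−1) = 4.4·3.3/3.4 = 4.271.
Squared-error loss ⇒ the optimal estimator is the posterior mean.

4.271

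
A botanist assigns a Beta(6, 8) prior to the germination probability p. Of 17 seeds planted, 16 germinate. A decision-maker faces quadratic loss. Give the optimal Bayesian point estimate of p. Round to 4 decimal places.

0.7097

Posterior: Beta(6+16, 8+1) = Beta(22, 9).
Mode = (22−1)/(22+9−2) = 21/29 = 0.7241.
Mean = 22/(22+9) = 22/31 = 0.7097.
Quadratic loss ⇒ the optimal estimator is the posterior mean.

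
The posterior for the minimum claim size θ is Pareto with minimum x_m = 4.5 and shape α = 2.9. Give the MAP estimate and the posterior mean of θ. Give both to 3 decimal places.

The Pareto density is strictly decreasing on [x_m, ∞), so the mode is x_m = 4.500.
Mean = α·x_m/(α−1) = 2.9·4.5/1.9 = 6.868.

MAP = 4.500, posterior mean = 6.868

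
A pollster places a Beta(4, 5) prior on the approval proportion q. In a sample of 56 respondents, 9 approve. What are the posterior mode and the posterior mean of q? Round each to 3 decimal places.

Posterior: Beta(4+9, 5+47) = Beta(13, 52).
Mode = (13−1)/(13+52−2) = 12/63 = 0.190.
Mean = 13/(13+52) = 13/65 = 0.200.

MAP = 0.190; posterior mean = 0.200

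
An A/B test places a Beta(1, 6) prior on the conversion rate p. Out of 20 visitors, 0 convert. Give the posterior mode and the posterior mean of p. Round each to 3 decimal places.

MAP: 0.000. Posterior mean: 0.037.

Posterior: Beta(1+0, 6+20) = Beta(1, 26).
Since α = 1 ≤ 1 and β > 1, the Beta density is monotone decreasing on [0,1]; the mode is at 0.
Mean = 1/(1+26) = 0.037.
Right-skewed posterior ⇒ mode < mean.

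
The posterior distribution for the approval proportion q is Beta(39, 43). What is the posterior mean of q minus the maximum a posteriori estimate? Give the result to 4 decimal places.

0.0006

Mode = (39−1)/(39+43−2) = 38/80 = 0.4750.
Mean = 39/(39+43) = 39/82 = 0.4756.
Difference = 0.4756 − 0.4750 = 0.0006.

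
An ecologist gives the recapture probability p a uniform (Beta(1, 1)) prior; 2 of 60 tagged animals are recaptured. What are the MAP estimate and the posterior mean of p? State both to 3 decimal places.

MAP = 0.033, posterior mean = 0.048

Posterior: Beta(1+2, 1+58) = Beta(3, 59).
Mode = (3−1)/(3+59−2) = 2/60 = 0.033.
Mean = 3/(3+59) = 3/62 = 0.048.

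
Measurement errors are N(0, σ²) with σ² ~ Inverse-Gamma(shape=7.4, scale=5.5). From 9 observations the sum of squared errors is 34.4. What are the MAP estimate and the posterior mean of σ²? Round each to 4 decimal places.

MAP: 1.7597. Posterior mean: 2.0826.

Posterior: Inverse-Gamma(shape = 7.4+9/2 = 11.9, scale = 5.5+34.4/2 = 22.7).
Mode = β/(α+1) = 22.7/12.9 = 1.7597.
Mean = β/(α−1) = 22.7/10.9 = 2.0826.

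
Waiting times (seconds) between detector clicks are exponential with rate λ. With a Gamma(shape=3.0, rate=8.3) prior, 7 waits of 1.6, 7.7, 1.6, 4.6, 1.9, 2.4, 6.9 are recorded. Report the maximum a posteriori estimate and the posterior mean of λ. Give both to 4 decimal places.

Σ times = 26.7. Posterior: Gamma(shape = 3.0+7 = 10.0, rate = 8.3+26.7 = 35.0).
Mode = (α−1)/β = 9.0/35.0 = 0.2571.
Mean = α/β = 10.0/35.0 = 0.2857.

MAP: 0.2571. Posterior mean: 0.2857.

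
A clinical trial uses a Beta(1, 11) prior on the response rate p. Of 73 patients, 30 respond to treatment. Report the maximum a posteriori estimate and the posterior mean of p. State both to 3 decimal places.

Posterior: Beta(1+30, 11+43) = Beta(31, 54).
Mode = (31−1)/(31+54−2) = 30/83 = 0.361.
Mean = 31/(31+54) = 31/85 = 0.365.
The posterior is right-skewed, so the mean exceeds the mode.

maximum a posteriori estimate = 0.361, posterior mean = 0.365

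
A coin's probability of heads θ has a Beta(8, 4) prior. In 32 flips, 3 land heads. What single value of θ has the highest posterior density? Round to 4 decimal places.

Posterior: Beta(8+3, 4+29) = Beta(11, 33).
Mode = (11−1)/(11+33−2) = 10/42 = 0.2381.
Mean = 11/(11+33) = 11/44 = 0.2500.
This is the posterior mode — the MAP estimate.

0.2381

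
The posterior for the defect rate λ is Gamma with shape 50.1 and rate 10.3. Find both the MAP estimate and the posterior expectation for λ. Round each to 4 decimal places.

λ_MAP = 4.7670, E[λ|data] = 4.8641

Mode = (α−1)/β = 49.1/10.3 = 4.7670.
Mean = α/β = 50.1/10.3 = 4.8641.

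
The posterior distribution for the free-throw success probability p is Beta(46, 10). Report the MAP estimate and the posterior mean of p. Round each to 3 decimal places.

MAP: 0.833. Posterior mean: 0.821.

Mode = (46−1)/(46+10−2) = 45/54 = 0.833.
Mean = 46/(46+10) = 46/56 = 0.821.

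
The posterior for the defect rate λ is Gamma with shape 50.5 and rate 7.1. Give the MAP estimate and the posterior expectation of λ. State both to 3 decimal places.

Mode = (α−1)/β = 49.5/7.1 = 6.972.
Mean = α/β = 50.5/7.1 = 7.113.

MAP = 6.972, posterior mean = 7.113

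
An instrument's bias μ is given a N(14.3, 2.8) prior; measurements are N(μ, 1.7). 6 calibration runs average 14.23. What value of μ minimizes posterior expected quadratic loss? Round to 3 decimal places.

14.236

Posterior for μ is Normal. Precision-weighted mean: (1/2.8·14.3 + 6/1.7·14.23) / (1/2.8 + 6/1.7) = 14.236.
A Normal posterior is symmetric, so mode = mean.
Quadratic loss ⇒ the optimal estimator is the posterior mean.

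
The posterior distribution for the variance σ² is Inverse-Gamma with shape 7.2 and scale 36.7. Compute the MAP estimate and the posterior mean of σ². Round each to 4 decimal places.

MAP = 4.4756; posterior mean = 5.9194

Mode = β/(α+1) = 36.7/8.2 = 4.4756.
Mean = β/(α−1) = 36.7/6.2 = 5.9194.
The posterior is right-skewed, so the mean exceeds the mode.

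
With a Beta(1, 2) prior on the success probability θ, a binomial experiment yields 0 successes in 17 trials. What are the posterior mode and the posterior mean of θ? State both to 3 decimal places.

MAP = 0.000; posterior mean = 0.050

Posterior: Beta(1+0, 2+17) = Beta(1, 19).
Since α = 1 ≤ 1 and β > 1, the Beta density is monotone decreasing on [0,1]; the mode is at 0.
Mean = 1/(1+19) = 0.050.
Mean > mode: the posterior has a right tail.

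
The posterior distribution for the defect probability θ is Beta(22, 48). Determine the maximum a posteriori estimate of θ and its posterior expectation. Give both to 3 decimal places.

MAP = 0.309, posterior mean = 0.314

Mode = (22−1)/(22+48−2) = 21/68 = 0.309.
Mean = 22/(22+48) = 22/70 = 0.314.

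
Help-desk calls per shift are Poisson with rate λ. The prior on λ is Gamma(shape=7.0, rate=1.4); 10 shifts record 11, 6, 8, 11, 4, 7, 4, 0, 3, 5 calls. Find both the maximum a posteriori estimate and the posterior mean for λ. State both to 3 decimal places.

Σ counts = 59. Posterior: Gamma(shape = 7.0+59 = 66.0, rate = 1.4+10 = 11.4).
Mode = (α−1)/β = 65.0/11.4 = 5.702.
Mean = α/β = 66.0/11.4 = 5.789.

MAP = 5.702; posterior mean = 5.789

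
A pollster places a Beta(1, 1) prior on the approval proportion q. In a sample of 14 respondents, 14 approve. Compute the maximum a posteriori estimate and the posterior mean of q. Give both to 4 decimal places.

Posterior: Beta(1+14, 1+0) = Beta(15, 1).
Since β = 1 ≤ 1 and α > 1, the Beta density is monotone increasing on [0,1]; the mode is at 1.
Mean = 15/(15+1) = 0.9375.

MAP: 1.0000. Posterior mean: 0.9375.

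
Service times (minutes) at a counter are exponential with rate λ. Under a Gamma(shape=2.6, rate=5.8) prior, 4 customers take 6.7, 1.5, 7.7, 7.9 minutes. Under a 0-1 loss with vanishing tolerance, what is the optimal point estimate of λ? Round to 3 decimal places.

Σ times = 23.8. Posterior: Gamma(shape = 2.6+4 = 6.6, rate = 5.8+23.8 = 29.6).
Mode = (α−1)/β = 5.6/29.6 = 0.189.
Mean = α/β = 6.6/29.6 = 0.223.
This is the posterior mode — the MAP estimate.

0.189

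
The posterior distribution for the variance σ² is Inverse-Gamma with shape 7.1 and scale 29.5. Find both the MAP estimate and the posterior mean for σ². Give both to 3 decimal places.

Mode = β/(α+1) = 29.5/8.1 = 3.642.
Mean = β/(α−1) = 29.5/6.1 = 4.836.

σ²_MAP = 3.642, E[σ²|data] = 4.836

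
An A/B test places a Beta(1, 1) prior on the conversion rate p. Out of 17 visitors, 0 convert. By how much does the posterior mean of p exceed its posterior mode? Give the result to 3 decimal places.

0.053

Posterior: Beta(1+0, 1+17) = Beta(1, 18).
Since α = 1 ≤ 1 and β > 1, the Beta density is monotone decreasing on [0,1]; the mode is at 0.
Mean = 1/(1+18) = 0.053.
Difference = 0.053 − 0.000 = 0.053.
Mean > mode: the posterior has a right tail.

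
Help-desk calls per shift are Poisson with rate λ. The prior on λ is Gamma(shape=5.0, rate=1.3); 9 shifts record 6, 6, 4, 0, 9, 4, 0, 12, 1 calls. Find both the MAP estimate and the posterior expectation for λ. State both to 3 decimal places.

MAP estimate = 4.466, posterior expectation = 4.563

Σ counts = 42. Posterior: Gamma(shape = 5.0+42 = 47.0, rate = 1.3+9 = 10.3).
Mode = (α−1)/β = 46.0/10.3 = 4.466.
Mean = α/β = 47.0/10.3 = 4.563.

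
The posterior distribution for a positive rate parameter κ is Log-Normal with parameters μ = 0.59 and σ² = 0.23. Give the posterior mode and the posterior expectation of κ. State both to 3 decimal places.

MAP: 1.433. Posterior mean: 2.024.

Mode = exp(μ − σ²) = exp(0.36) = 1.433.
Mean = exp(μ + σ²/2) = exp(0.705) = 2.024.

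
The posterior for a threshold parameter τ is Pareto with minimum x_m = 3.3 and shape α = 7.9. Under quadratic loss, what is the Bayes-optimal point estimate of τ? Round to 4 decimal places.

The Pareto density is strictly decreasing on [x_m, ∞), so the mode is x_m = 3.3000.
Mean = α·x_m/(α−1) = 7.9·3.3/6.9 = 3.7783.
Quadratic loss ⇒ the optimal estimator is the posterior mean.

3.7783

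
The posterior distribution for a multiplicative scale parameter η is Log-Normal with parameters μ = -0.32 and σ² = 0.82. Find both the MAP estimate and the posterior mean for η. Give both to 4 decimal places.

Mode = exp(μ − σ²) = exp(-1.14) = 0.3198.
Mean = exp(μ + σ²/2) = exp(0.090) = 1.0942.
Right-skewed posterior ⇒ mode < mean.

MAP estimate = 0.3198, posterior mean = 1.0942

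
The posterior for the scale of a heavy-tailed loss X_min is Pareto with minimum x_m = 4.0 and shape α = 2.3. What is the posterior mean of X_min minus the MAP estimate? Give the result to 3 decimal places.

The Pareto density is strictly decreasing on [x_m, ∞), so the mode is x_m = 4.000.
Mean = α·x_m/(α−1) = 2.3·4.0/1.3 = 7.077.
Difference = 7.077 − 4.000 = 3.077.

3.077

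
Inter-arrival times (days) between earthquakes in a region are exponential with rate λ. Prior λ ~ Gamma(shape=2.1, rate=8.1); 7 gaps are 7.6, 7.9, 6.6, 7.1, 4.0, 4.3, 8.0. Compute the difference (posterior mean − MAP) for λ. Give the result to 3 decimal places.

0.019

Σ times = 45.5. Posterior: Gamma(shape = 2.1+7 = 9.1, rate = 8.1+45.5 = 53.6).
Mode = (α−1)/β = 8.1/53.6 = 0.151.
Mean = α/β = 9.1/53.6 = 0.170.
Difference = 0.170 − 0.151 = 0.019.
Mean > mode: the posterior has a right tail.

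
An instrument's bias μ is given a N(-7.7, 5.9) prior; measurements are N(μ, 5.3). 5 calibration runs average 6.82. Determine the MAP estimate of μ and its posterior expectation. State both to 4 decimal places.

MAP = 4.6086; posterior mean = 4.6086

Posterior for μ is Normal. Precision-weighted mean: (1/5.9·-7.7 + 5/5.3·6.82) / (1/5.9 + 5/5.3) = 4.6086.
A Normal posterior is symmetric, so mode = mean.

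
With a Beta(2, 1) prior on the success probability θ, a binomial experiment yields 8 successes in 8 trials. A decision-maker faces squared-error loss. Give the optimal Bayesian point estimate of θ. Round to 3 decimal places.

0.909

Posterior: Beta(2+8, 1+0) = Beta(10, 1).
Since β = 1 ≤ 1 and α > 1, the Beta density is monotone increasing on [0,1]; the mode is at 1.
Mean = 10/(10+1) = 0.909.
Squared-error loss ⇒ the optimal estimator is the posterior mean.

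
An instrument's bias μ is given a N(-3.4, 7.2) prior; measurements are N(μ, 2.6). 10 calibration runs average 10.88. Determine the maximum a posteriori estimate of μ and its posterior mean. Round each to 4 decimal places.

maximum a posteriori estimate = 10.3823, posterior mean = 10.3823

Posterior for μ is Normal. Precision-weighted mean: (1/7.2·-3.4 + 10/2.6·10.88) / (1/7.2 + 10/2.6) = 10.3823.
A Normal posterior is symmetric, so mode = mean.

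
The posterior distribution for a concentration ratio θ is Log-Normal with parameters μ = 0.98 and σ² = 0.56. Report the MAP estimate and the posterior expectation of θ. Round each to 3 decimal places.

Mode = exp(μ − σ²) = exp(0.42) = 1.522.
Mean = exp(μ + σ²/2) = exp(1.260) = 3.525.

MAP = 1.522; posterior mean = 3.525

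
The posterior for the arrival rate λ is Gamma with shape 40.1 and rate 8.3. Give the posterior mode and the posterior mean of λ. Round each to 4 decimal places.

posterior mode = 4.7108, posterior mean = 4.8313

Mode = (α−1)/β = 39.1/8.3 = 4.7108.
Mean = α/β = 40.1/8.3 = 4.8313.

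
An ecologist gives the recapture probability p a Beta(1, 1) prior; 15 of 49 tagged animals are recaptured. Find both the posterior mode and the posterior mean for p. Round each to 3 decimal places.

p_MAP = 0.306, E[p|data] = 0.314

Posterior: Beta(1+15, 1+34) = Beta(16, 35).
Mode = (16−1)/(16+35−2) = 15/49 = 0.306.
Mean = 16/(16+35) = 16/51 = 0.314.
The mean is pulled above the mode by the posterior's right skew.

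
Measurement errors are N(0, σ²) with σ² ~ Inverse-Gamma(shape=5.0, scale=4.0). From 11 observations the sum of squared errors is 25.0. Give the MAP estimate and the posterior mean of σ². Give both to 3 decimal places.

Posterior: Inverse-Gamma(shape = 5.0+11/2 = 10.5, scale = 4.0+25.0/2 = 16.5).
Mode = β/(α+1) = 16.5/11.5 = 1.435.
Mean = β/(α−1) = 16.5/9.5 = 1.737.

MAP estimate = 1.435, posterior mean = 1.737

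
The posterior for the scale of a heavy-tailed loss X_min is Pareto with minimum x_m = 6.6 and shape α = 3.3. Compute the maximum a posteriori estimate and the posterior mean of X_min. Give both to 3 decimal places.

MAP = 6.600; posterior mean = 9.470

The Pareto density is strictly decreasing on [x_m, ∞), so the mode is x_m = 6.600.
Mean = α·x_m/(α−1) = 3.3·6.6/2.3 = 9.470.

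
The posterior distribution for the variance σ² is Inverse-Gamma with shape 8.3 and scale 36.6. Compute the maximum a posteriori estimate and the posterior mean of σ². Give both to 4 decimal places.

Mode = β/(α+1) = 36.6/9.3 = 3.9355.
Mean = β/(α−1) = 36.6/7.3 = 5.0137.

maximum a posteriori estimate = 3.9355, posterior mean = 5.0137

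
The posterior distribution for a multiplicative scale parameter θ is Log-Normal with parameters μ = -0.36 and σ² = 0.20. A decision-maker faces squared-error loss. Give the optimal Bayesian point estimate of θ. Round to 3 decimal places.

0.771

Mode = exp(μ − σ²) = exp(-0.56) = 0.571.
Mean = exp(μ + σ²/2) = exp(-0.260) = 0.771.
Squared-error loss ⇒ the optimal estimator is the posterior mean.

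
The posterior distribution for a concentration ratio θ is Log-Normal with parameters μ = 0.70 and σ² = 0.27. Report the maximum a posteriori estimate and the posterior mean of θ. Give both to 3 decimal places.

Mode = exp(μ − σ²) = exp(0.43) = 1.537.
Mean = exp(μ + σ²/2) = exp(0.835) = 2.305.

MAP = 1.537, posterior mean = 2.305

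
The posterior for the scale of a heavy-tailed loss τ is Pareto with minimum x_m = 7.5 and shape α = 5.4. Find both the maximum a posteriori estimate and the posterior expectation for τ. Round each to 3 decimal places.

maximum a posteriori estimate = 7.500, posterior expectation = 9.205

The Pareto density is strictly decreasing on [x_m, ∞), so the mode is x_m = 7.500.
Mean = α·x_m/(α−1) = 5.4·7.5/4.4 = 9.205.
Mean > mode: the posterior has a right tail.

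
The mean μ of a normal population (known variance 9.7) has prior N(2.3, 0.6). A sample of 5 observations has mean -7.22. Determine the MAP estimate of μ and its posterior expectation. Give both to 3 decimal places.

MAP estimate = 0.051, posterior expectation = 0.051

Posterior for μ is Normal. Precision-weighted mean: (1/0.6·2.3 + 5/9.7·-7.22) / (1/0.6 + 5/9.7) = 0.051.
A Normal posterior is symmetric, so mode = mean.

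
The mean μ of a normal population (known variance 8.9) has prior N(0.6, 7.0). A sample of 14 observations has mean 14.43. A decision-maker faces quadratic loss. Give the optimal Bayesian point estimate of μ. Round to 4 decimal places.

13.2786

Posterior for μ is Normal. Precision-weighted mean: (1/7.0·0.6 + 14/8.9·14.43) / (1/7.0 + 14/8.9) = 13.2786.
A Normal posterior is symmetric, so mode = mean.
Quadratic loss ⇒ the optimal estimator is the posterior mean.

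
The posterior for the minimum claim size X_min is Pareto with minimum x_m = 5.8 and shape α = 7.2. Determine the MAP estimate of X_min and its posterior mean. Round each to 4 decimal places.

MAP estimate = 5.8000, posterior mean = 6.7355

The Pareto density is strictly decreasing on [x_m, ∞), so the mode is x_m = 5.8000.
Mean = α·x_m/(α−1) = 7.2·5.8/6.2 = 6.7355.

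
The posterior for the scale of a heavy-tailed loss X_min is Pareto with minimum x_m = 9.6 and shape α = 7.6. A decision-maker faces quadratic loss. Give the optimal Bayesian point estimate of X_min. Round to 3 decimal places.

The Pareto density is strictly decreasing on [x_m, ∞), so the mode is x_m = 9.600.
Mean = α·x_m/(α−1) = 7.6·9.6/6.6 = 11.055.
Quadratic loss ⇒ the optimal estimator is the posterior mean.

11.055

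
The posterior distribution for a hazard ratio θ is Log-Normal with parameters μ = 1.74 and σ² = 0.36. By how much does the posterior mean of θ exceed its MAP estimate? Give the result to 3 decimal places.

Mode = exp(μ − σ²) = exp(1.38) = 3.975.
Mean = exp(μ + σ²/2) = exp(1.920) = 6.821.
Difference = 6.821 − 3.975 = 2.846.

2.846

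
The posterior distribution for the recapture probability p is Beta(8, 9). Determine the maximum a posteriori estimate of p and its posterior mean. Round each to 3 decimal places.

Mode = (8−1)/(8+9−2) = 7/15 = 0.467.
Mean = 8/(8+9) = 8/17 = 0.471.
The posterior is right-skewed, so the mean exceeds the mode.

maximum a posteriori estimate = 0.467, posterior mean = 0.471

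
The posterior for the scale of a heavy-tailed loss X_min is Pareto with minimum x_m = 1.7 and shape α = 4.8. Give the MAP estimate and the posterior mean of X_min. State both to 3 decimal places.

The Pareto density is strictly decreasing on [x_m, ∞), so the mode is x_m = 1.700.
Mean = α·x_m/(α−1) = 4.8·1.7/3.8 = 2.147.
Right-skewed posterior ⇒ mode < mean.

MAP: 1.700. Posterior mean: 2.147.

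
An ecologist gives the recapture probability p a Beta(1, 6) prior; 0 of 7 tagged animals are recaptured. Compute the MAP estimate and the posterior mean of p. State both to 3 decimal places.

MAP estimate = 0.000, posterior mean = 0.071

Posterior: Beta(1+0, 6+7) = Beta(1, 13).
Since α = 1 ≤ 1 and β > 1, the Beta density is monotone decreasing on [0,1]; the mode is at 0.
Mean = 1/(1+13) = 0.071.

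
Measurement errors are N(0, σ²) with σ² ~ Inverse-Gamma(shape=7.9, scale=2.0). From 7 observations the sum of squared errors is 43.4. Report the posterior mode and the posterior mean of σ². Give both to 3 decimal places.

MAP = 1.911; posterior mean = 2.279

Posterior: Inverse-Gamma(shape = 7.9+7/2 = 11.4, scale = 2.0+43.4/2 = 23.7).
Mode = β/(α+1) = 23.7/12.4 = 1.911.
Mean = β/(α−1) = 23.7/10.4 = 2.279.
The mean is pulled above the mode by the posterior's right skew.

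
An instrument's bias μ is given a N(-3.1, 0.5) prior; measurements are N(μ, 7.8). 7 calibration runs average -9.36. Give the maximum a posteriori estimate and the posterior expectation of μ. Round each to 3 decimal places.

MAP = -5.039; posterior mean = -5.039

Posterior for μ is Normal. Precision-weighted mean: (1/0.5·-3.1 + 7/7.8·-9.36) / (1/0.5 + 7/7.8) = -5.039.
A Normal posterior is symmetric, so mode = mean.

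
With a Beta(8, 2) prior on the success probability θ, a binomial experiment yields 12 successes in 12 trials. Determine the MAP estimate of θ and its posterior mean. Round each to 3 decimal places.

Posterior: Beta(8+12, 2+0) = Beta(20, 2).
Mode = (20−1)/(20+2−2) = 19/20 = 0.950.
Mean = 20/(20+2) = 20/22 = 0.909.
The posterior is left-skewed, so the mode exceeds the mean.

MAP = 0.950; posterior mean = 0.909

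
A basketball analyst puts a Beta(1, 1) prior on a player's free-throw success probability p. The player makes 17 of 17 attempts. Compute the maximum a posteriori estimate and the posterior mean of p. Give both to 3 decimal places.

Posterior: Beta(1+17, 1+0) = Beta(18, 1).
Since β = 1 ≤ 1 and α > 1, the Beta density is monotone increasing on [0,1]; the mode is at 1.
Mean = 18/(18+1) = 0.947.
Left-skewed posterior ⇒ mean < mode.

maximum a posteriori estimate = 1.000, posterior mean = 0.947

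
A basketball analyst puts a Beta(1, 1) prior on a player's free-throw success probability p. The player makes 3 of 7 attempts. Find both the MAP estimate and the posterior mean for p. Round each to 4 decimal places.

MAP = 0.4286; posterior mean = 0.4444

Posterior: Beta(1+3, 1+4) = Beta(4, 5).
Mode = (4−1)/(4+5−2) = 3/7 = 0.4286.
With a flat prior the MAP equals the MLE, 3/7.
Mean = 4/(4+5) = 4/9 = 0.4444.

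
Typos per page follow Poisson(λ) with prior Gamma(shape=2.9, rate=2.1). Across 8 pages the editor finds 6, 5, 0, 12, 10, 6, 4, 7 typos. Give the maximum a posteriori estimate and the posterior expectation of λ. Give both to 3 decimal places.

Σ counts = 50. Posterior: Gamma(shape = 2.9+50 = 52.9, rate = 2.1+8 = 10.1).
Mode = (α−1)/β = 51.9/10.1 = 5.139.
Mean = α/β = 52.9/10.1 = 5.238.

λ_MAP = 5.139, E[λ|data] = 5.238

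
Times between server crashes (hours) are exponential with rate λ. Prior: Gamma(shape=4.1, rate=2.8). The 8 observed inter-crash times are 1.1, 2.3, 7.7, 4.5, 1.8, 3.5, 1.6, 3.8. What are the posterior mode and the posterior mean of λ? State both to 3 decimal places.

λ_MAP = 0.381, E[λ|data] = 0.416

Σ times = 26.3. Posterior: Gamma(shape = 4.1+8 = 12.1, rate = 2.8+26.3 = 29.1).
Mode = (α−1)/β = 11.1/29.1 = 0.381.
Mean = α/β = 12.1/29.1 = 0.416.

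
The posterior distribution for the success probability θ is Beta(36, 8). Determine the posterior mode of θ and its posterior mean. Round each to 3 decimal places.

Mode = (36−1)/(36+8−2) = 35/42 = 0.833.
Mean = 36/(36+8) = 36/44 = 0.818.

θ_MAP = 0.833, E[θ|data] = 0.818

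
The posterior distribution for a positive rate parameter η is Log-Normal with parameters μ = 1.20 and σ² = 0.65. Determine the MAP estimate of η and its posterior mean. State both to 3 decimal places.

MAP = 1.733, posterior mean = 4.595

Mode = exp(μ − σ²) = exp(0.55) = 1.733.
Mean = exp(μ + σ²/2) = exp(1.525) = 4.595.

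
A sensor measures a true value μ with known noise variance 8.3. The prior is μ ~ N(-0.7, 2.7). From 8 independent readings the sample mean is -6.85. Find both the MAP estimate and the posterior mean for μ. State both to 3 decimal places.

MAP = -5.143; posterior mean = -5.143

Posterior for μ is Normal. Precision-weighted mean: (1/2.7·-0.7 + 8/8.3·-6.85) / (1/2.7 + 8/8.3) = -5.143.
A Normal posterior is symmetric, so mode = mean.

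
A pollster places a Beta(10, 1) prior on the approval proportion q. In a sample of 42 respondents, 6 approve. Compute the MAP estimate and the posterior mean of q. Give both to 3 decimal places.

q_MAP = 0.294, E[q|data] = 0.302

Posterior: Beta(10+6, 1+36) = Beta(16, 37).
Mode = (16−1)/(16+37−2) = 15/51 = 0.294.
Mean = 16/(16+37) = 16/53 = 0.302.
The mean is pulled above the mode by the posterior's right skew.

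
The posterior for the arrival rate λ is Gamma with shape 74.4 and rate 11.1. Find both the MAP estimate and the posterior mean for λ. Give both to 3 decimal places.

Mode = (α−1)/β = 73.4/11.1 = 6.613.
Mean = α/β = 74.4/11.1 = 6.703.

λ_MAP = 6.613, E[λ|data] = 6.703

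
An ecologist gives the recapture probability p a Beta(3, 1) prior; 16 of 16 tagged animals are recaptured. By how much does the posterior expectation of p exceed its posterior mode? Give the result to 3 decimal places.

Posterior: Beta(3+16, 1+0) = Beta(19, 1).
Since β = 1 ≤ 1 and α > 1, the Beta density is monotone increasing on [0,1]; the mode is at 1.
Mean = 19/(19+1) = 0.950.
Difference = 0.950 − 1.000 = -0.050.
Left-skewed posterior ⇒ mean < mode.

-0.050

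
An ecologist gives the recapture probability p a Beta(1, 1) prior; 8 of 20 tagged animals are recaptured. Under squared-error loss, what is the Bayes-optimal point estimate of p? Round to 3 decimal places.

0.409

Posterior: Beta(1+8, 1+12) = Beta(9, 13).
Mode = (9−1)/(9+13−2) = 8/20 = 0.400.
With a flat prior the MAP equals the MLE, 8/20.
Mean = 9/(9+13) = 9/22 = 0.409.
Squared-error loss ⇒ the optimal estimator is the posterior mean.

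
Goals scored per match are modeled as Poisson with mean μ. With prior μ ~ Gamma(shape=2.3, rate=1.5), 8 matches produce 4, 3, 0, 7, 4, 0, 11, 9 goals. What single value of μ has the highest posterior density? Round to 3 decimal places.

4.137

Σ counts = 38. Posterior: Gamma(shape = 2.3+38 = 40.3, rate = 1.5+8 = 9.5).
Mode = (α−1)/β = 39.3/9.5 = 4.137.
Mean = α/β = 40.3/9.5 = 4.242.
This is the posterior mode — the MAP estimate.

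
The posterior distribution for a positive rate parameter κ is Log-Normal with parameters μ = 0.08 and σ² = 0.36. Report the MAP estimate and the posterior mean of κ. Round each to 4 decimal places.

Mode = exp(μ − σ²) = exp(-0.28) = 0.7558.
Mean = exp(μ + σ²/2) = exp(0.260) = 1.2969.

MAP = 0.7558, posterior mean = 1.2969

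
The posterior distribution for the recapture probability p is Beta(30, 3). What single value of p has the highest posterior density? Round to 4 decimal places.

0.9355

Mode = (30−1)/(30+3−2) = 29/31 = 0.9355.
Mean = 30/(30+3) = 30/33 = 0.9091.
This is the posterior mode — the MAP estimate.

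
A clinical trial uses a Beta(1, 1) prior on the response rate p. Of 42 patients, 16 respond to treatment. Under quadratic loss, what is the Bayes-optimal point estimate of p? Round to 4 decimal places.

0.3864

Posterior: Beta(1+16, 1+26) = Beta(17, 27).
Mode = (17−1)/(17+27−2) = 16/42 = 0.3810.
With a flat prior the MAP equals the MLE, 16/42.
Mean = 17/(17+27) = 17/44 = 0.3864.
Quadratic loss ⇒ the optimal estimator is the posterior mean.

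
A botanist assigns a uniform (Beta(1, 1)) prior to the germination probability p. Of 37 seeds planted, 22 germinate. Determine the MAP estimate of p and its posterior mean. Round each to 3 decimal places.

Posterior: Beta(1+22, 1+15) = Beta(23, 16).
Mode = (23−1)/(23+16−2) = 22/37 = 0.595.
Mean = 23/(23+16) = 23/39 = 0.590.

MAP estimate = 0.595, posterior mean = 0.590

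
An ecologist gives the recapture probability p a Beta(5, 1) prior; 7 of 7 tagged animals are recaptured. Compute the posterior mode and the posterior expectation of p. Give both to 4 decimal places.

MAP = 1.0000; posterior mean = 0.9231

Posterior: Beta(5+7, 1+0) = Beta(12, 1).
Since β = 1 ≤ 1 and α > 1, the Beta density is monotone increasing on [0,1]; the mode is at 1.
Mean = 12/(12+1) = 0.9231.
The mean is pulled below the mode by the posterior's left skew.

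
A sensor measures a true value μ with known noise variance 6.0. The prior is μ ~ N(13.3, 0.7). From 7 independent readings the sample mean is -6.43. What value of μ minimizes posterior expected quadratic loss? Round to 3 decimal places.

4.431

Posterior for μ is Normal. Precision-weighted mean: (1/0.7·13.3 + 7/6.0·-6.43) / (1/0.7 + 7/6.0) = 4.431.
A Normal posterior is symmetric, so mode = mean.
Quadratic loss ⇒ the optimal estimator is the posterior mean.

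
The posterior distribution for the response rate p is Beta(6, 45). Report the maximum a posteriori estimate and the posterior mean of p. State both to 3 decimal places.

Mode = (6−1)/(6+45−2) = 5/49 = 0.102.
Mean = 6/(6+45) = 6/51 = 0.118.

MAP: 0.102. Posterior mean: 0.118.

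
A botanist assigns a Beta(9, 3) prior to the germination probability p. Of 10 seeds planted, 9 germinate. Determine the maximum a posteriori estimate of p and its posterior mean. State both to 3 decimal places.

Posterior: Beta(9+9, 3+1) = Beta(18, 4).
Mode = (18−1)/(18+4−2) = 17/20 = 0.850.
Mean = 18/(18+4) = 18/22 = 0.818.
The posterior is left-skewed, so the mode exceeds the mean.

MAP = 0.850; posterior mean = 0.818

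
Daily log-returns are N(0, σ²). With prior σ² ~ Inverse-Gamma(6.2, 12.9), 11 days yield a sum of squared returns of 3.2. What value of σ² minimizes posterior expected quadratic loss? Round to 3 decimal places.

1.355

Posterior: Inverse-Gamma(shape = 6.2+11/2 = 11.7, scale = 12.9+3.2/2 = 14.5).
Mode = β/(α+1) = 14.5/12.7 = 1.142.
Mean = β/(α−1) = 14.5/10.7 = 1.355.
Quadratic loss ⇒ the optimal estimator is the posterior mean.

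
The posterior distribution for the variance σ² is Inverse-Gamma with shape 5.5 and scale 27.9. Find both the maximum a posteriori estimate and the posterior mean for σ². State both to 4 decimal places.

MAP: 4.2923. Posterior mean: 6.2000.

Mode = β/(α+1) = 27.9/6.5 = 4.2923.
Mean = β/(α−1) = 27.9/4.5 = 6.2000.
Mean > mode: the posterior has a right tail.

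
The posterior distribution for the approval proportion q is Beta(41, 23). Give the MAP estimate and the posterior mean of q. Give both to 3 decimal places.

Mode = (41−1)/(41+23−2) = 40/62 = 0.645.
Mean = 41/(41+23) = 41/64 = 0.641.

MAP estimate = 0.645, posterior mean = 0.641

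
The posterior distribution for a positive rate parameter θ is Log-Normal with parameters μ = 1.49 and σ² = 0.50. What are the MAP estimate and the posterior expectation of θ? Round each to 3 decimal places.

θ_MAP = 2.691, E[θ|data] = 5.697

Mode = exp(μ − σ²) = exp(0.99) = 2.691.
Mean = exp(μ + σ²/2) = exp(1.740) = 5.697.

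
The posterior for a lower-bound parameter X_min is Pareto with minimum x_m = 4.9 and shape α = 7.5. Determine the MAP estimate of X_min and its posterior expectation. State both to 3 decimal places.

MAP estimate = 4.900, posterior expectation = 5.654

The Pareto density is strictly decreasing on [x_m, ∞), so the mode is x_m = 4.900.
Mean = α·x_m/(α−1) = 7.5·4.9/6.5 = 5.654.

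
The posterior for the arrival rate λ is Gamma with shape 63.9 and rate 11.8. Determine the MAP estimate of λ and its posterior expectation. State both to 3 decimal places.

Mode = (α−1)/β = 62.9/11.8 = 5.331.
Mean = α/β = 63.9/11.8 = 5.415.

MAP: 5.331. Posterior mean: 5.415.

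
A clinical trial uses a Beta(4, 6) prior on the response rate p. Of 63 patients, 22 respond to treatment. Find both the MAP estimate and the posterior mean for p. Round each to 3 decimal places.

Posterior: Beta(4+22, 6+41) = Beta(26, 47).
Mode = (26−1)/(26+47−2) = 25/71 = 0.352.
Mean = 26/(26+47) = 26/73 = 0.356.

p_MAP = 0.352, E[p|data] = 0.356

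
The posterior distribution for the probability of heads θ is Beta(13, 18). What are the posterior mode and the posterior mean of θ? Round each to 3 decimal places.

MAP = 0.414, posterior mean = 0.419

Mode = (13−1)/(13+18−2) = 12/29 = 0.414.
Mean = 13/(13+18) = 13/31 = 0.419.
Mean > mode: the posterior has a right tail.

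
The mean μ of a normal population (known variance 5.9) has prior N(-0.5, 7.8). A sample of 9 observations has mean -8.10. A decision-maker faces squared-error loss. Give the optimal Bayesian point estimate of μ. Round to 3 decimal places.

Posterior for μ is Normal. Precision-weighted mean: (1/7.8·-0.5 + 9/5.9·-8.10) / (1/7.8 + 9/5.9) = -7.511.
A Normal posterior is symmetric, so mode = mean.
Squared-error loss ⇒ the optimal estimator is the posterior mean.

-7.511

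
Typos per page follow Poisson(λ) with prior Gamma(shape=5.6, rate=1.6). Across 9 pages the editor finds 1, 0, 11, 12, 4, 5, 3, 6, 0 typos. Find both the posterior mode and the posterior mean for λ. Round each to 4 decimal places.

Σ counts = 42. Posterior: Gamma(shape = 5.6+42 = 47.6, rate = 1.6+9 = 10.6).
Mode = (α−1)/β = 46.6/10.6 = 4.3962.
Mean = α/β = 47.6/10.6 = 4.4906.

posterior mode = 4.3962, posterior mean = 4.4906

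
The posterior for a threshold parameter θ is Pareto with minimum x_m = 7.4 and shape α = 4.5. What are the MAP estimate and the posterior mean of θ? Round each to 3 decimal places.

The Pareto density is strictly decreasing on [x_m, ∞), so the mode is x_m = 7.400.
Mean = α·x_m/(α−1) = 4.5·7.4/3.5 = 9.514.
The mean is pulled above the mode by the posterior's right skew.

θ_MAP = 7.400, E[θ|data] = 9.514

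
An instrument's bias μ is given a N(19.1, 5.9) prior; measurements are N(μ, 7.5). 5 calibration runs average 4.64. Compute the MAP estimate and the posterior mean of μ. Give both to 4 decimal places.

Posterior for μ is Normal. Precision-weighted mean: (1/5.9·19.1 + 5/7.5·4.64) / (1/5.9 + 5/7.5) = 7.5711.
A Normal posterior is symmetric, so mode = mean.

MAP = 7.5711; posterior mean = 7.5711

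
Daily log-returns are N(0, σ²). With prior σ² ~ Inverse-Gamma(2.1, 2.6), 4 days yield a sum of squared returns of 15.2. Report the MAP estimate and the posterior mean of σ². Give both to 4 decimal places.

Posterior: Inverse-Gamma(shape = 2.1+4/2 = 4.1, scale = 2.6+15.2/2 = 10.2).
Mode = β/(α+1) = 10.2/5.1 = 2.0000.
Mean = β/(α−1) = 10.2/3.1 = 3.2903.

σ²_MAP = 2.0000, E[σ²|data] = 3.2903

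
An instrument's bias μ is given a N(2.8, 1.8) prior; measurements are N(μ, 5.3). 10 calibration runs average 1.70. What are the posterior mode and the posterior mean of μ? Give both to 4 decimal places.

MAP: 1.9502. Posterior mean: 1.9502.

Posterior for μ is Normal. Precision-weighted mean: (1/1.8·2.8 + 10/5.3·1.70) / (1/1.8 + 10/5.3) = 1.9502.
A Normal posterior is symmetric, so mode = mean.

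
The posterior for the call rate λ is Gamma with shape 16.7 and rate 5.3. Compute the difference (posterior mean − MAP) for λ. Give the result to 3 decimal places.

Mode = (α−1)/β = 15.7/5.3 = 2.962.
Mean = α/β = 16.7/5.3 = 3.151.
Difference = 3.151 − 2.962 = 0.189.

0.189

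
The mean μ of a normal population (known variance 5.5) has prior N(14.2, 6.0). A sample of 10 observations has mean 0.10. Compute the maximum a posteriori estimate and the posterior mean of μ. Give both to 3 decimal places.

MAP = 1.284; posterior mean = 1.284

Posterior for μ is Normal. Precision-weighted mean: (1/6.0·14.2 + 10/5.5·0.10) / (1/6.0 + 10/5.5) = 1.284.
A Normal posterior is symmetric, so mode = mean.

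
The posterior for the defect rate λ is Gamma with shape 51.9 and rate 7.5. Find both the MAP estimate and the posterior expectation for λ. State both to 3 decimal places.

Mode = (α−1)/β = 50.9/7.5 = 6.787.
Mean = α/β = 51.9/7.5 = 6.920.
Mean > mode: the posterior has a right tail.

MAP = 6.787, posterior mean = 6.920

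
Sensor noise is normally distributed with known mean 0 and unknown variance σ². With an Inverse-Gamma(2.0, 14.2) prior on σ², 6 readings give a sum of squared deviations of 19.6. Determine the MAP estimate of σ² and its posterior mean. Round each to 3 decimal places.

MAP = 4.000; posterior mean = 6.000

Posterior: Inverse-Gamma(shape = 2.0+6/2 = 5.0, scale = 14.2+19.6/2 = 24.0).
Mode = β/(α+1) = 24.0/6.0 = 4.000.
Mean = β/(α−1) = 24.0/4.0 = 6.000.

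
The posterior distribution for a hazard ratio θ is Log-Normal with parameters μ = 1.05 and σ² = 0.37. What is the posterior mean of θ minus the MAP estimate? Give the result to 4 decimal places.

1.4645

Mode = exp(μ − σ²) = exp(0.68) = 1.9739.
Mean = exp(μ + σ²/2) = exp(1.235) = 3.4384.
Difference = 3.4384 − 1.9739 = 1.4645.
The posterior is right-skewed, so the mean exceeds the mode.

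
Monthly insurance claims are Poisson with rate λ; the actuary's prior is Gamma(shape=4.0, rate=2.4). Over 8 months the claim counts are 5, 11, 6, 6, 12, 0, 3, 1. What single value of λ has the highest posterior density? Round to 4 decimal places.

4.5192

Σ counts = 44. Posterior: Gamma(shape = 4.0+44 = 48.0, rate = 2.4+8 = 10.4).
Mode = (α−1)/β = 47.0/10.4 = 4.5192.
Mean = α/β = 48.0/10.4 = 4.6154.
This is the posterior mode — the MAP estimate.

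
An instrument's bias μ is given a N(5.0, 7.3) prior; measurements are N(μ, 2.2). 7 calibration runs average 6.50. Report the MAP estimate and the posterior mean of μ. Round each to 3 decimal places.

MAP estimate = 6.438, posterior mean = 6.438

Posterior for μ is Normal. Precision-weighted mean: (1/7.3·5.0 + 7/2.2·6.50) / (1/7.3 + 7/2.2) = 6.438.
A Normal posterior is symmetric, so mode = mean.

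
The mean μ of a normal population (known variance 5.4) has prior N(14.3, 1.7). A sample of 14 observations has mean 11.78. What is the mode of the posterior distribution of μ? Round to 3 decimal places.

12.246

Posterior for μ is Normal. Precision-weighted mean: (1/1.7·14.3 + 14/5.4·11.78) / (1/1.7 + 14/5.4) = 12.246.
A Normal posterior is symmetric, so mode = mean.
This is the posterior mode — the MAP estimate.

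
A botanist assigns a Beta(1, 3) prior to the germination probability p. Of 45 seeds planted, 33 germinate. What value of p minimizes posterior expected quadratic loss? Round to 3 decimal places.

Posterior: Beta(1+33, 3+12) = Beta(34, 15).
Mode = (34−1)/(34+15−2) = 33/47 = 0.702.
Mean = 34/(34+15) = 34/49 = 0.694.
Quadratic loss ⇒ the optimal estimator is the posterior mean.

0.694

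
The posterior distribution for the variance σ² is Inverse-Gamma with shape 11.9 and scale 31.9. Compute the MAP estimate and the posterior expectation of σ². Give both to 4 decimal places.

Mode = β/(α+1) = 31.9/12.9 = 2.4729.
Mean = β/(α−1) = 31.9/10.9 = 2.9266.
Right-skewed posterior ⇒ mode < mean.

σ²_MAP = 2.4729, E[σ²|data] = 2.9266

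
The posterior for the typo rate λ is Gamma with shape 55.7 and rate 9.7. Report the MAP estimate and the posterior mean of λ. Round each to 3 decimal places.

Mode = (α−1)/β = 54.7/9.7 = 5.639.
Mean = α/β = 55.7/9.7 = 5.742.
Mean > mode: the posterior has a right tail.

MAP = 5.639; posterior mean = 5.742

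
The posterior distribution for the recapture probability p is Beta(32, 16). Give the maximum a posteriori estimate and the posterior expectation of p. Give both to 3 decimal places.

Mode = (32−1)/(32+16−2) = 31/46 = 0.674.
Mean = 32/(32+16) = 32/48 = 0.667.

MAP = 0.674, posterior mean = 0.667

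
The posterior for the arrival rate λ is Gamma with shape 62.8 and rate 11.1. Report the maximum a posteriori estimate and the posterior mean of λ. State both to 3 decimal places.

Mode = (α−1)/β = 61.8/11.1 = 5.568.
Mean = α/β = 62.8/11.1 = 5.658.

MAP = 5.568, posterior mean = 5.658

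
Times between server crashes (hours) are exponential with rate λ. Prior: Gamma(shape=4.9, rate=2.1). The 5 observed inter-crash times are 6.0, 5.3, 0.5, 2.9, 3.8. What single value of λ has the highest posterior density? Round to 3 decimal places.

Σ times = 18.5. Posterior: Gamma(shape = 4.9+5 = 9.9, rate = 2.1+18.5 = 20.6).
Mode = (α−1)/β = 8.9/20.6 = 0.432.
Mean = α/β = 9.9/20.6 = 0.481.
This is the posterior mode — the MAP estimate.

0.432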